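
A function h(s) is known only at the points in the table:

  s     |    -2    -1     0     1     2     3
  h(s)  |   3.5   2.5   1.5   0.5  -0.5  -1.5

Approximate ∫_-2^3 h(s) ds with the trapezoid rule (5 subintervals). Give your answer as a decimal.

5

Δs = 1.
T_5 = (1/2)·[3.5 + 2·2.5 + 2·1.5 + 2·0.5 + 2·(-0.5) + (-1.5)] = 5.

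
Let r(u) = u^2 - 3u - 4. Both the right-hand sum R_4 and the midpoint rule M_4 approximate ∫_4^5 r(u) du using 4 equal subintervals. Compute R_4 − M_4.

R_4 = 3.59375.
M_4 = 2.828125.
R_4 − M_4 = 0.765625.

0.765625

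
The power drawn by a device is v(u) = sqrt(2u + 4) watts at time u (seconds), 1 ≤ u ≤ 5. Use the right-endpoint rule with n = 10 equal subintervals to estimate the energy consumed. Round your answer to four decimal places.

Δu = (5 − 1)/10 = 0.4.
Right endpoints: 1.4, 1.8, 2.2, 2.6, 3, 3.4, 3.8, 4.2, 4.6, 5.
v(1.4) ≈ 2.6077, v(1.8) ≈ 2.7568, v(2.2) ≈ 2.8983, v(2.6) ≈ 3.0332, v(3) ≈ 3.1623, v(3.4) ≈ 3.2863, v(3.8) ≈ 3.4059, v(4.2) ≈ 3.5214, v(4.6) ≈ 3.6332, v(5) ≈ 3.7417.
Sum = Δu · [v(1.4) + v(1.8) + v(2.2) + ...].
Sum ≈ 12.8186.

12.8186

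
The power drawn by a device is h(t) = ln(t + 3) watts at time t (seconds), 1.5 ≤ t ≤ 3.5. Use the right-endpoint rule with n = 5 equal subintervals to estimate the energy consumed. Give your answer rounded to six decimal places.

Δt = (3.5 − 1.5)/5 = 0.4.
Right endpoints: 1.9, 2.3, 2.7, 3.1, 3.5.
h(1.9) ≈ 1.589235, h(2.3) ≈ 1.667707, h(2.7) ≈ 1.740466, h(3.1) ≈ 1.808289, h(3.5) ≈ 1.871802.
Sum = Δt · [h(1.9) + h(2.3) + h(2.7) + h(3.1) + h(3.5)].
Sum ≈ 3.471000.

3.471000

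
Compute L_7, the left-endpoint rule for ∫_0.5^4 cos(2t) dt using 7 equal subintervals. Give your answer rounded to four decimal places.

0.2391

Δt = (4 − 0.5)/7 = 0.5.
Left endpoints: 0.5, 1, 1.5, 2, 2.5, 3, 3.5.
f(0.5) ≈ 0.5403, f(1) ≈ -0.4161, f(1.5) ≈ -0.9900, f(2) ≈ -0.6536, f(2.5) ≈ 0.2837, f(3) ≈ 0.9602, f(3.5) ≈ 0.7539.
Sum = Δt · [f(0.5) + f(1) + f(1.5) + ...].
Sum ≈ 0.2391.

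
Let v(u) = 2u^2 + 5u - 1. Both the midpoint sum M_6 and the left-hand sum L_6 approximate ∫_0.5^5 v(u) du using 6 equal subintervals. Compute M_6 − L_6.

25.734375

M_6 = 140.203125.
L_6 = 114.46875.
M_6 − L_6 = 25.734375.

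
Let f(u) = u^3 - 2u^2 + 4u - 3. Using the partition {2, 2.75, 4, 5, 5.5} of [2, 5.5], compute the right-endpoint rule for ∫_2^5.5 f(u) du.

Subinterval widths: 0.75, 1.25, 1, 0.5.
Right endpoints: 2.75, 4, 5, 5.5.
f(2.75) = 13.671875, f(4) = 45, f(5) = 92, f(5.5) = 124.875.
Sum = Σ Δu_i · f(u_i).
Sum = 220.94140625.

220.94140625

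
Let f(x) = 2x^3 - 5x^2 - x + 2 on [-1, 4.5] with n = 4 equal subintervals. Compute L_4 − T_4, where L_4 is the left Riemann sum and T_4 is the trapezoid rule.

L_4 ≈ 5.17773.
T_4 ≈ 61.89648.
L_4 − T_4 = -56.71875.

-56.71875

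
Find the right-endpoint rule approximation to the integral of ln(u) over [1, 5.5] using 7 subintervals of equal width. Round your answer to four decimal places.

5.3963

Δu = (5.5 − 1)/7 = 9/14.
Right endpoints: 23/14, 16/7, 41/14, 25/7, 59/14, 34/7, 5.5.
f(23/14) ≈ 0.4964, f(16/7) ≈ 0.8267, f(41/14) ≈ 1.0745, f(25/7) ≈ 1.2730, f(59/14) ≈ 1.4385, f(34/7) ≈ 1.5805, f(5.5) ≈ 1.7047.
Sum = Δu · [f(23/14) + f(16/7) + f(41/14) + ...].
Sum ≈ 5.3963.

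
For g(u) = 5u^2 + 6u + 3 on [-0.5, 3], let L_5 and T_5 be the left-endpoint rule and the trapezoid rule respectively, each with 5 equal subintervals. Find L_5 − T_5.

-22.6625

L_5 = 60.725.
T_5 = 83.3875.
L_5 − T_5 = -22.6625.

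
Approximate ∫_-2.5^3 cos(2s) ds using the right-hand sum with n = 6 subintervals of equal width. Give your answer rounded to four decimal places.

Δs = (3 − (-2.5))/6 = 11/12.
Right endpoints: -19/12, -2/3, 0.25, 7/6, 25/12, 3.
f(-19/12) ≈ -0.9997, f(-2/3) ≈ 0.2352, f(0.25) ≈ 0.8776, f(7/6) ≈ -0.6908, f(25/12) ≈ -0.5190, f(3) ≈ 0.9602.
Sum = Δs · [f(-19/12) + f(-2/3) + f(0.25) + ...].
Sum ≈ -0.1251.

-0.1251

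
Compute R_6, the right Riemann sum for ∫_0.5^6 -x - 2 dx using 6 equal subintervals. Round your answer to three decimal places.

-31.396

Δx = (6 − 0.5)/6 = 11/12.
Right endpoints: 17/12, 7/3, 3.25, 25/6, 61/12, 6.
f(17/12) = -41/12, f(7/3) = -13/3, f(3.25) = -5.25, f(25/6) = -37/6, f(61/12) = -85/12, f(6) = -8.
Sum = Δx · [f(17/12) + f(7/3) + f(3.25) + ...].
Sum ≈ -31.396.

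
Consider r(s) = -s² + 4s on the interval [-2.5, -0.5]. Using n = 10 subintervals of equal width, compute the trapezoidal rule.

Δs = (-0.5 − (-2.5))/10 = 0.2.
r(-2.5) = -16.25, r(-2.3) = -14.49, r(-2.1) = -12.81, r(-1.9) = -11.21, r(-1.7) = -9.69, r(-1.5) = -8.25, r(-1.3) = -6.89, r(-1.1) = -5.61, r(-0.9) = -4.41, r(-0.7) = -3.29, r(-0.5) = -2.25.
T_10 = (Δs/2)·[r(s_0) + 2r(s_1) + ... + 2r(s_{9}) + r(s_10)].
Sum = -17.18.

-17.18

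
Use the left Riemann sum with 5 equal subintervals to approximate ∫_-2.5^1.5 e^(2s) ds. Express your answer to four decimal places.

4.0635

Δs = (1.5 − (-2.5))/5 = 0.8.
Left endpoints: -2.5, -1.7, -0.9, -0.1, 0.7.
f(-2.5) ≈ 0.0067, f(-1.7) ≈ 0.0334, f(-0.9) ≈ 0.1653, f(-0.1) ≈ 0.8187, f(0.7) ≈ 4.0552.
Sum = Δs · [f(-2.5) + f(-1.7) + f(-0.9) + f(-0.1) + f(0.7)].
Sum ≈ 4.0635.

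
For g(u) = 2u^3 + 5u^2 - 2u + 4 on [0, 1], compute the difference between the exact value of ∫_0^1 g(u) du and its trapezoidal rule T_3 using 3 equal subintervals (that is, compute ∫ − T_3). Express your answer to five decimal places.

Exact integral: ∫_0^1 g(u) du ≈ 5.1666667.
T_3 ≈ 5.3148148.
Error ≈ 5.1666667 − 5.3148148 ≈ -0.14815.

-0.14815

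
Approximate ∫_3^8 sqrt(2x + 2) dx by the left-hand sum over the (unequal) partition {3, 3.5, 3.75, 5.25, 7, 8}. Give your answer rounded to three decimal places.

16.975

Subinterval widths: 0.5, 0.25, 1.5, 1.75, 1.
Left endpoints: 3, 3.5, 3.75, 5.25, 7.
f(3) ≈ 2.828, f(3.5) ≈ 3.000, f(3.75) ≈ 3.082, f(5.25) ≈ 3.536, f(7) ≈ 4.000.
Sum = Σ Δx_i · f(x_i).
Sum ≈ 16.975.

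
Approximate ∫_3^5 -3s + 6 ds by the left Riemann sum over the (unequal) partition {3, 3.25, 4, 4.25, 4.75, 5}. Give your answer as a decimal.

-10.5

Subinterval widths: 0.25, 0.75, 0.25, 0.5, 0.25.
Left endpoints: 3, 3.25, 4, 4.25, 4.75.
f(3) = -3, f(3.25) = -3.75, f(4) = -6, f(4.25) = -6.75, f(4.75) = -8.25.
Sum = Σ Δs_i · f(s_i).
Sum = -10.5.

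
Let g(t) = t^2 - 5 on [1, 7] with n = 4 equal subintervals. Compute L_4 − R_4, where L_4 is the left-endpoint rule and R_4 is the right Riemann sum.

L_4 = 50.25.
R_4 = 122.25.
L_4 − R_4 = -72.

-72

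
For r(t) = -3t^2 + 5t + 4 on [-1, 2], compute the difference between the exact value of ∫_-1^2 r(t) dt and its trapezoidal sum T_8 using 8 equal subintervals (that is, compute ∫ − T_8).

0.2109375

Exact integral: ∫_-1^2 r(t) dt = 10.5.
T_8 = 10.2890625.
Error = 10.5 − 10.2890625 = 0.2109375.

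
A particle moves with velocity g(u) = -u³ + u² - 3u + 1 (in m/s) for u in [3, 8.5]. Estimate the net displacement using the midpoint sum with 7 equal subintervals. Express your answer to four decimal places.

-1173.8343

Δu = (8.5 − 3)/7 = 11/14.
Midpoints: 95/28, 117/28, 139/28, 5.75, 183/28, 205/28, 227/28.
g(95/28) = -806163/21952, g(117/28) = -1471553/21952, g(139/28) = -2449607/21952, g(5.75) = -173.296875, g(183/28) = -5599259/21952, g(205/28) = -7898633/21952, g(227/28) = -10766223/21952.
Sum = Δu · [g(95/28) + g(117/28) + g(139/28) + ...].
Sum ≈ -1173.8343.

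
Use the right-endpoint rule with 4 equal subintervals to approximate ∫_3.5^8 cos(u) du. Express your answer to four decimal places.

1.6406

Δu = (8 − 3.5)/4 = 1.125.
Right endpoints: 4.625, 5.75, 6.875, 8.
f(4.625) ≈ -0.0873, f(5.75) ≈ 0.8612, f(6.875) ≈ 0.8299, f(8) ≈ -0.1455.
Sum = Δu · [f(4.625) + f(5.75) + f(6.875) + f(8)].
Sum ≈ 1.6406.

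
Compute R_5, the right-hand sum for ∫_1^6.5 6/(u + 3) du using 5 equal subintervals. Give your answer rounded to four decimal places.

4.7432

Δu = (6.5 − 1)/5 = 1.1.
Right endpoints: 2.1, 3.2, 4.3, 5.4, 6.5.
f(2.1) = 20/17, f(3.2) = 30/31, f(4.3) = 60/73, f(5.4) = 5/7, f(6.5) = 12/19.
Sum = Δu · [f(2.1) + f(3.2) + f(4.3) + f(5.4) + f(6.5)].
Sum ≈ 4.7432.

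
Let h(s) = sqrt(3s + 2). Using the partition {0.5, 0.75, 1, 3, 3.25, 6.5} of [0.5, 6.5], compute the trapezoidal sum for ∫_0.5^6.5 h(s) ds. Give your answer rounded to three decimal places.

20.530

Subinterval widths: 0.25, 0.25, 2, 0.25, 3.25.
h(0.5) ≈ 1.871, h(0.75) ≈ 2.062, h(1) ≈ 2.236, h(3) ≈ 3.317, h(3.25) ≈ 3.428, h(6.5) ≈ 4.637.
On each subinterval the trapezoid contributes (Δs_i/2)·[h(s_{i-1}) + h(s_i)].
Sum ≈ 20.530.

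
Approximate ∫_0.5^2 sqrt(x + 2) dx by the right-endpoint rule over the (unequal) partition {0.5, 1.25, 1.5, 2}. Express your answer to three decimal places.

2.820

Subinterval widths: 0.75, 0.25, 0.5.
Right endpoints: 1.25, 1.5, 2.
f(1.25) ≈ 1.803, f(1.5) ≈ 1.871, f(2) ≈ 2.000.
Sum = Σ Δx_i · f(x_i).
Sum ≈ 2.820.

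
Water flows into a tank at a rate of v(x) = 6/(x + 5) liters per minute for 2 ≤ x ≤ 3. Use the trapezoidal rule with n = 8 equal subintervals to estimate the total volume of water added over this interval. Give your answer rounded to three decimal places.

0.801

Δx = (3 − 2)/8 = 0.125.
v(2) = 6/7, v(2.125) = 16/19, v(2.25) = 24/29, v(2.375) = 48/59, v(2.5) = 0.8, v(2.625) = 48/61, v(2.75) = 24/31, v(2.875) = 16/21, v(3) = 0.75.
T_8 = (Δx/2)·[v(x_0) + 2v(x_1) + ... + 2v(x_{7}) + v(x_8)].
Sum ≈ 0.801.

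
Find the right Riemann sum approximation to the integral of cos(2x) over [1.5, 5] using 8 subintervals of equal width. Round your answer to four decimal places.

Δx = (5 − 1.5)/8 = 0.4375.
Right endpoints: 1.9375, 2.375, 2.8125, 3.25, 3.6875, 4.125, 4.5625, 5.
f(1.9375) ≈ -0.7429, f(2.375) ≈ 0.0376, f(2.8125) ≈ 0.7911, f(3.25) ≈ 0.9766, f(3.6875) ≈ 0.4609, f(4.125) ≈ -0.3857, f(4.5625) ≈ -0.9554, f(5) ≈ -0.8391.
Sum = Δx · [f(1.9375) + f(2.375) + f(2.8125) + ...].
Sum ≈ -0.2874.

-0.2874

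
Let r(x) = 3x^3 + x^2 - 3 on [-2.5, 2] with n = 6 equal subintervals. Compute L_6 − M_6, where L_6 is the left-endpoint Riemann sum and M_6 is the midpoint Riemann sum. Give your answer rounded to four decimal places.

-26.5254

L_6 = -49.18359375.
M_6 ≈ -22.658203.
L_6 − M_6 ≈ -26.5254.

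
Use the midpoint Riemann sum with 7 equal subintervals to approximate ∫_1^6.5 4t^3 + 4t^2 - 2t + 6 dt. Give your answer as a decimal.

Δt = (6.5 − 1)/7 = 11/14.
Midpoints: 39/28, 61/28, 83/28, 3.75, 127/28, 149/28, 171/28.
f(39/28) = 119547/5488, f(61/28) = 340185/5488, f(83/28) = 765071/5488, f(3.75) = 265.6875, f(127/28) = 2483139/5488, f(149/28) = 3904097/5488, f(171/28) = 5784855/5488.
Sum = Δt · [f(39/28) + f(61/28) + f(83/28) + ...].
Sum = 2126.78125.

2126.78125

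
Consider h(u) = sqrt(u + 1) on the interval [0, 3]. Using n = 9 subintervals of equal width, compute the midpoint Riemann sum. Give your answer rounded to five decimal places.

Δu = (3 − 0)/9 = 1/3.
Midpoints: 1/6, 0.5, 5/6, 7/6, 1.5, 11/6, 13/6, 2.5, 17/6.
h(1/6) ≈ 1.08012, h(0.5) ≈ 1.22474, h(5/6) ≈ 1.35401, h(7/6) ≈ 1.47196, h(1.5) ≈ 1.58114, h(11/6) ≈ 1.68325, h(13/6) ≈ 1.77951, h(2.5) ≈ 1.87083, h(17/6) ≈ 1.95789.
Sum = Δu · [h(1/6) + h(0.5) + h(5/6) + ...].
Sum ≈ 4.66782.

4.66782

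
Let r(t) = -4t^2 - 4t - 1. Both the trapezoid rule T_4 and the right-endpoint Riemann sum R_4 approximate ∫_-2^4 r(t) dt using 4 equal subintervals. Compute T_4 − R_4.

54

T_4 = -135.
R_4 = -189.
T_4 − R_4 = 54.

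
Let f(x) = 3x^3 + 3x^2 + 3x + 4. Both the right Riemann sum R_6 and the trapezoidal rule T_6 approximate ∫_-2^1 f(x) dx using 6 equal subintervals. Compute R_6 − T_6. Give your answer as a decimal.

6.75

R_6 = 11.8125.
T_6 = 5.0625.
R_6 − T_6 = 6.75.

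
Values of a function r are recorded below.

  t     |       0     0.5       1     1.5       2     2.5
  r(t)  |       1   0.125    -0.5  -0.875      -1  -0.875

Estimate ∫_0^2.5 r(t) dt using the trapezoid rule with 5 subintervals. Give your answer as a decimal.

Δt = 0.5.
T_5 = (0.5/2)·[1 + 2·0.125 + 2·(-0.5) + 2·(-0.875) + 2·(-1) + (-0.875)] = -1.09375.

-1.09375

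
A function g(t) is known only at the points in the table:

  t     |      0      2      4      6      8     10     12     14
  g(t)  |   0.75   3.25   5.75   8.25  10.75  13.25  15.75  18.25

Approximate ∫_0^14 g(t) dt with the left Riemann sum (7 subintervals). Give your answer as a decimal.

Δt = 2.
Sum = 2·[0.75 + 3.25 + 5.75 + 8.25 + 10.75 + 13.25 + 15.75] = 115.5.

115.5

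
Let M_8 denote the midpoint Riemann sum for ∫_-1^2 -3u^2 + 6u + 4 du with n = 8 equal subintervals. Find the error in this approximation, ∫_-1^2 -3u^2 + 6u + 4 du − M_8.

-0.10546875

Exact integral: ∫_-1^2 f(u) du = 12.
M_8 = 12.10546875.
Error = 12 − 12.10546875 = -0.10546875.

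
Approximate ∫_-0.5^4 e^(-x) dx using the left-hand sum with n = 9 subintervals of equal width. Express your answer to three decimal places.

2.072

Δx = (4 − (-0.5))/9 = 0.5.
Left endpoints: -0.5, 0, 0.5, 1, 1.5, 2, 2.5, 3, 3.5.
f(-0.5) ≈ 1.649, f(0) ≈ 1.000, f(0.5) ≈ 0.607, f(1) ≈ 0.368, f(1.5) ≈ 0.223, f(2) ≈ 0.135, f(2.5) ≈ 0.082, f(3) ≈ 0.050, f(3.5) ≈ 0.030.
Sum = Δx · [f(-0.5) + f(0) + f(0.5) + ...].
Sum ≈ 2.072.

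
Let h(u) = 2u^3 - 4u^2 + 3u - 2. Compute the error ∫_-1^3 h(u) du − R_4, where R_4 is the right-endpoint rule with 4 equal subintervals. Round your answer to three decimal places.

-19.333

Exact integral: ∫_-1^3 h(u) du ≈ 6.66667.
R_4 = 26.
Error ≈ 6.66667 − 26 ≈ -19.333.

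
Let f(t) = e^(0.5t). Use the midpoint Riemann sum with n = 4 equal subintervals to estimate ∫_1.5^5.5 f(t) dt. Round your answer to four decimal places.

26.7715

Δt = (5.5 − 1.5)/4 = 1.
Midpoints: 2, 3, 4, 5.
f(2) ≈ 2.7183, f(3) ≈ 4.4817, f(4) ≈ 7.3891, f(5) ≈ 12.1825.
Sum = Δt · [f(2) + f(3) + f(4) + f(5)].
Sum ≈ 26.7715.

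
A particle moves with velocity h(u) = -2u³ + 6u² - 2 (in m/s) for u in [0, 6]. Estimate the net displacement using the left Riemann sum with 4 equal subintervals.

-93

Δu = (6 − 0)/4 = 1.5.
Left endpoints: 0, 1.5, 3, 4.5.
h(0) = -2, h(1.5) = 4.75, h(3) = -2, h(4.5) = -62.75.
Sum = Δu · [h(0) + h(1.5) + h(3) + h(4.5)].
Sum = -93.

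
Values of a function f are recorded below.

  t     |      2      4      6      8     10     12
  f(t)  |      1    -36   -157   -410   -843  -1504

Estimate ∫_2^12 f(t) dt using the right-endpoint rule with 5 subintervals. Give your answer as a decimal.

-5900

Δt = 2.
Sum = 2·[(-36) + (-157) + (-410) + (-843) + (-1504)] = -5900.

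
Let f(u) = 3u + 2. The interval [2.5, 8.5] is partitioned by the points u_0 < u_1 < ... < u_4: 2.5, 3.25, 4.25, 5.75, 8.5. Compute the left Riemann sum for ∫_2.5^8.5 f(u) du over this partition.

93.9375

Subinterval widths: 0.75, 1, 1.5, 2.75.
Left endpoints: 2.5, 3.25, 4.25, 5.75.
f(2.5) = 9.5, f(3.25) = 11.75, f(4.25) = 14.75, f(5.75) = 19.25.
Sum = Σ Δu_i · f(u_i).
Sum = 93.9375.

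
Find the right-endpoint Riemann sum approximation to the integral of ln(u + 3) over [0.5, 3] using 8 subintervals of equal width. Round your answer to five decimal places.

3.94914

Δu = (3 − 0.5)/8 = 0.3125.
Right endpoints: 0.8125, 1.125, 1.4375, 1.75, 2.0625, 2.375, 2.6875, 3.
f(0.8125) ≈ 1.33829, f(1.125) ≈ 1.41707, f(1.4375) ≈ 1.49009, f(1.75) ≈ 1.55814, f(2.0625) ≈ 1.62186, f(2.375) ≈ 1.68176, f(2.6875) ≈ 1.73827, f(3) ≈ 1.79176.
Sum = Δu · [f(0.8125) + f(1.125) + f(1.4375) + ...].
Sum ≈ 3.94914.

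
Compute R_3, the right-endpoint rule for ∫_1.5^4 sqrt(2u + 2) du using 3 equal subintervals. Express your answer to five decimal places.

7.19251

Δu = (4 − 1.5)/3 = 5/6.
Right endpoints: 7/3, 19/6, 4.
f(7/3) ≈ 2.58199, f(19/6) ≈ 2.88675, f(4) ≈ 3.16228.
Sum = Δu · [f(7/3) + f(19/6) + f(4)].
Sum ≈ 7.19251.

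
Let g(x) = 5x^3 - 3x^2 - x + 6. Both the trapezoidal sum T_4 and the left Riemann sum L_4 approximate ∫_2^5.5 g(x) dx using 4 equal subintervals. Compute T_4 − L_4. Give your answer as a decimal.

T_4 ≈ 997.1103516.
L_4 ≈ 686.6494141.
T_4 − L_4 = 310.4609375.

310.4609375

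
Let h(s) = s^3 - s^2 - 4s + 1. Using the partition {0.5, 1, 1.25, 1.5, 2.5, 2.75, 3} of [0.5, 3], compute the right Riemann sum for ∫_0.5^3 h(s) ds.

-0.4375

Subinterval widths: 0.5, 0.25, 0.25, 1, 0.25, 0.25.
Right endpoints: 1, 1.25, 1.5, 2.5, 2.75, 3.
h(1) = -3, h(1.25) = -3.609375, h(1.5) = -3.875, h(2.5) = 0.375, h(2.75) = 3.234375, h(3) = 7.
Sum = Σ Δs_i · h(s_i).
Sum = -0.4375.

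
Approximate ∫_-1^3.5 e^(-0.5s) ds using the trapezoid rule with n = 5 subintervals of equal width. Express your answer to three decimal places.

3.000

Δs = (3.5 − (-1))/5 = 0.9.
f(-1) ≈ 1.649, f(-0.1) ≈ 1.051, f(0.8) ≈ 0.670, f(1.7) ≈ 0.427, f(2.6) ≈ 0.273, f(3.5) ≈ 0.174.
T_5 = (Δs/2)·[f(s_0) + 2f(s_1) + ... + 2f(s_{4}) + f(s_5)].
Sum ≈ 3.000.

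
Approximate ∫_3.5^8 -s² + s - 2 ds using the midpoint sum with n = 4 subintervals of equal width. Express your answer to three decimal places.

Δs = (8 − 3.5)/4 = 1.125.
Midpoints: 4.0625, 5.1875, 6.3125, 7.4375.
f(4.0625) = -14.44140625, f(5.1875) = -23.72265625, f(6.3125) = -35.53515625, f(7.4375) = -49.87890625.
Sum = Δs · [f(4.0625) + f(5.1875) + f(6.3125) + f(7.4375)].
Sum ≈ -139.025.

-139.025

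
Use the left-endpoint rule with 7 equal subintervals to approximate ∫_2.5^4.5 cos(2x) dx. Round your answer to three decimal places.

0.837

Δx = (4.5 − 2.5)/7 = 2/7.
Left endpoints: 2.5, 39/14, 43/14, 47/14, 51/14, 55/14, 59/14.
f(2.5) ≈ 0.284, f(39/14) ≈ 0.757, f(43/14) ≈ 0.990, f(47/14) ≈ 0.909, f(51/14) ≈ 0.538, f(55/14) ≈ -0.003, f(59/14) ≈ -0.543.
Sum = Δx · [f(2.5) + f(39/14) + f(43/14) + ...].
Sum ≈ 0.837.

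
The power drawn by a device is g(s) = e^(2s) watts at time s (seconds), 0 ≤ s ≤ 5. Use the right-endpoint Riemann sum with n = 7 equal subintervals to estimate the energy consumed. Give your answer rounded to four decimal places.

Δs = (5 − 0)/7 = 5/7.
Right endpoints: 5/7, 10/7, 15/7, 20/7, 25/7, 30/7, 5.
g(5/7) ≈ 4.1727, g(10/7) ≈ 17.4117, g(15/7) ≈ 72.6544, g(20/7) ≈ 303.1676, g(25/7) ≈ 1265.0376, g(30/7) ≈ 5278.6654, g(5) ≈ 22026.4658.
Sum = Δs · [g(5/7) + g(10/7) + g(15/7) + ...].
Sum ≈ 20691.1252.

20691.1252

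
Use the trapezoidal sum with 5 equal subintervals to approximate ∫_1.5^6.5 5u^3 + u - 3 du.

Δu = (6.5 − 1.5)/5 = 1.
f(1.5) = 15.375, f(2.5) = 77.625, f(3.5) = 214.875, f(4.5) = 457.125, f(5.5) = 834.375, f(6.5) = 1376.625.
T_5 = (Δu/2)·[f(u_0) + 2f(u_1) + ... + 2f(u_{4}) + f(u_5)].
Sum = 2280.

2280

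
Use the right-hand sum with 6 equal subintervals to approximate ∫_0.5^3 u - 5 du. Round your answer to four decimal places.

Δu = (3 − 0.5)/6 = 5/12.
Right endpoints: 11/12, 4/3, 1.75, 13/6, 31/12, 3.
f(11/12) = -49/12, f(4/3) = -11/3, f(1.75) = -3.25, f(13/6) = -17/6, f(31/12) = -29/12, f(3) = -2.
Sum = Δu · [f(11/12) + f(4/3) + f(1.75) + ...].
Sum ≈ -7.6042.

-7.6042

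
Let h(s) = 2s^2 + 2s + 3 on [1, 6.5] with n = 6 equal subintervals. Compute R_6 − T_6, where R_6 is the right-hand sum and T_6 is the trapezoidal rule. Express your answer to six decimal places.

42.854167

R_6 ≈ 284.56134259.
T_6 ≈ 241.70717593.
R_6 − T_6 ≈ 42.854167.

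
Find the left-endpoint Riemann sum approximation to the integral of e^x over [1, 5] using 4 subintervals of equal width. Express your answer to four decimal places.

Δx = (5 − 1)/4 = 1.
Left endpoints: 1, 2, 3, 4.
f(1) ≈ 2.7183, f(2) ≈ 7.3891, f(3) ≈ 20.0855, f(4) ≈ 54.5982.
Sum = Δx · [f(1) + f(2) + f(3) + f(4)].
Sum ≈ 84.7910.

84.7910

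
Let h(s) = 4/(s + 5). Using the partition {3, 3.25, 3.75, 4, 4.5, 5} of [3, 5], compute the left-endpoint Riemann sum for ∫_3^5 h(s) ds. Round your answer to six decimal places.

Subinterval widths: 0.25, 0.5, 0.25, 0.5, 0.5.
Left endpoints: 3, 3.25, 3.75, 4, 4.5.
h(3) = 0.5, h(3.25) = 16/33, h(3.75) = 16/35, h(4) = 4/9, h(4.5) = 8/19.
Sum = Σ Δs_i · h(s_i).
Sum ≈ 0.914458.

0.914458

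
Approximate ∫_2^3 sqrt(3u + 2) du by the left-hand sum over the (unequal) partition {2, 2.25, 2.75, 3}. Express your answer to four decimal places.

Subinterval widths: 0.25, 0.5, 0.25.
Left endpoints: 2, 2.25, 2.75.
f(2) ≈ 2.8284, f(2.25) ≈ 2.9580, f(2.75) ≈ 3.2016.
Sum = Σ Δu_i · f(u_i).
Sum ≈ 2.9865.

2.9865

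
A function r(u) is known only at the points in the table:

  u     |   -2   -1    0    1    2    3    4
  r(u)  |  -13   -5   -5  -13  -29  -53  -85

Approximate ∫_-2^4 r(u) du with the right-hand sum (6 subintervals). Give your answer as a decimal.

-190

Δu = 1.
Sum = 1·[(-5) + (-5) + (-13) + (-29) + (-53) + (-85)] = -190.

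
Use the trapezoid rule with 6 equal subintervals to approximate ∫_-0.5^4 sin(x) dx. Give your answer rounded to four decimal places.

Δx = (4 − (-0.5))/6 = 0.75.
f(-0.5) ≈ -0.4794, f(0.25) ≈ 0.2474, f(1) ≈ 0.8415, f(1.75) ≈ 0.9840, f(2.5) ≈ 0.5985, f(3.25) ≈ -0.1082, f(4) ≈ -0.7568.
T_6 = (Δx/2)·[f(x_0) + 2f(x_1) + ... + 2f(x_{5}) + f(x_6)].
Sum ≈ 1.4588.

1.4588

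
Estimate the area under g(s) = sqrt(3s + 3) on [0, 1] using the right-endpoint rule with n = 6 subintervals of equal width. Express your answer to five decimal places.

Δs = (1 − 0)/6 = 1/6.
Right endpoints: 1/6, 1/3, 0.5, 2/3, 5/6, 1.
g(1/6) ≈ 1.87083, g(1/3) ≈ 2.00000, g(0.5) ≈ 2.12132, g(2/3) ≈ 2.23607, g(5/6) ≈ 2.34521, g(1) ≈ 2.44949.
Sum = Δs · [g(1/6) + g(1/3) + g(0.5) + ...].
Sum ≈ 2.17049.

2.17049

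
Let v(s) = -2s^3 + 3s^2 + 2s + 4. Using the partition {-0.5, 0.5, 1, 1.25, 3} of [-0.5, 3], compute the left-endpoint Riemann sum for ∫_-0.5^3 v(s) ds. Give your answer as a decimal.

21.2421875

Subinterval widths: 1, 0.5, 0.25, 1.75.
Left endpoints: -0.5, 0.5, 1, 1.25.
v(-0.5) = 4, v(0.5) = 5.5, v(1) = 7, v(1.25) = 7.28125.
Sum = Σ Δs_i · v(s_i).
Sum = 21.2421875.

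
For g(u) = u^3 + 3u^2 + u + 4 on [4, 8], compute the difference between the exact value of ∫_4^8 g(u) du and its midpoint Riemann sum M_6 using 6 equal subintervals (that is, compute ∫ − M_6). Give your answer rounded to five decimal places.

Exact integral: ∫_4^8 g(u) du = 1448.
M_6 ≈ 1444.8888889.
Error ≈ 1448 − 1444.8888889 ≈ 3.11111.

3.11111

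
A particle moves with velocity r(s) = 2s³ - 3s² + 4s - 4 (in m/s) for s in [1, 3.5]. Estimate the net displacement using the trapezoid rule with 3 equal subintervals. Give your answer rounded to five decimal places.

Δs = (3.5 − 1)/3 = 5/6.
r(1) = -1, r(11/6) = 301/54, r(8/3) = 628/27, r(3.5) = 59.
T_3 = (Δs/2)·[r(s_0) + 2r(s_1) + 2r(s_2) + r(s_3)].
Sum ≈ 48.19444.

48.19444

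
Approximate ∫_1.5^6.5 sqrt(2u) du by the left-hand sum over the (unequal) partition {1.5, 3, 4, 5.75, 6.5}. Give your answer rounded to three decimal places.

Subinterval widths: 1.5, 1, 1.75, 0.75.
Left endpoints: 1.5, 3, 4, 5.75.
f(1.5) ≈ 1.732, f(3) ≈ 2.449, f(4) ≈ 2.828, f(5.75) ≈ 3.391.
Sum = Σ Δu_i · f(u_i).
Sum ≈ 12.541.

12.541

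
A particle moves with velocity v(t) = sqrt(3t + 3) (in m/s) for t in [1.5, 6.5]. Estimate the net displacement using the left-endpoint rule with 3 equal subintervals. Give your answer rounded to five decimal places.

17.42908

Δt = (6.5 − 1.5)/3 = 5/3.
Left endpoints: 1.5, 19/6, 29/6.
v(1.5) ≈ 2.73861, v(19/6) ≈ 3.53553, v(29/6) ≈ 4.18330.
Sum = Δt · [v(1.5) + v(19/6) + v(29/6)].
Sum ≈ 17.42908.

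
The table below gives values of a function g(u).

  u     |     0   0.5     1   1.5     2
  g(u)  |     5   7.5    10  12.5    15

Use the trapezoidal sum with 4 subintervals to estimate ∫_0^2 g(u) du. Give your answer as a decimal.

20

Δu = 0.5.
T_4 = (0.5/2)·[5 + 2·7.5 + 2·10 + 2·12.5 + 15] = 20.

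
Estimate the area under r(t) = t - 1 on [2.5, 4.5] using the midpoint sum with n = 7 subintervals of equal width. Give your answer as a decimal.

5

Δt = (4.5 − 2.5)/7 = 2/7.
Midpoints: 37/14, 41/14, 45/14, 3.5, 53/14, 57/14, 61/14.
r(37/14) = 23/14, r(41/14) = 27/14, r(45/14) = 31/14, r(3.5) = 2.5, r(53/14) = 39/14, r(57/14) = 43/14, r(61/14) = 47/14.
Sum = Δt · [r(37/14) + r(41/14) + r(45/14) + ...].
Sum = 5.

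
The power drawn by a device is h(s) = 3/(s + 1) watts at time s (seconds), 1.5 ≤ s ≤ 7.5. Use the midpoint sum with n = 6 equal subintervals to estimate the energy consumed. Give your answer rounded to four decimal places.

Δs = (7.5 − 1.5)/6 = 1.
Midpoints: 2, 3, 4, 5, 6, 7.
h(2) = 1, h(3) = 0.75, h(4) = 0.6, h(5) = 0.5, h(6) = 3/7, h(7) = 0.375.
Sum = Δs · [h(2) + h(3) + h(4) + ...].
Sum ≈ 3.6536.

3.6536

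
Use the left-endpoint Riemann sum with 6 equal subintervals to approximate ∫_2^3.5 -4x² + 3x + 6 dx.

Δx = (3.5 − 2)/6 = 0.25.
Left endpoints: 2, 2.25, 2.5, 2.75, 3, 3.25.
f(2) = -4, f(2.25) = -7.5, f(2.5) = -11.5, f(2.75) = -16, f(3) = -21, f(3.25) = -26.5.
Sum = Δx · [f(2) + f(2.25) + f(2.5) + ...].
Sum = -21.625.

-21.625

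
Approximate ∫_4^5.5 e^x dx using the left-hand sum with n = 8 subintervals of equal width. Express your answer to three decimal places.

Δx = (5.5 − 4)/8 = 0.1875.
Left endpoints: 4, 4.1875, 4.375, 4.5625, 4.75, 4.9375, 5.125, 5.3125.
f(4) ≈ 54.598, f(4.1875) ≈ 65.858, f(4.375) ≈ 79.440, f(4.5625) ≈ 95.823, f(4.75) ≈ 115.584, f(4.9375) ≈ 139.421, f(5.125) ≈ 168.174, f(5.3125) ≈ 202.857.
Sum = Δx · [f(4) + f(4.1875) + f(4.375) + ...].
Sum ≈ 172.829.

172.829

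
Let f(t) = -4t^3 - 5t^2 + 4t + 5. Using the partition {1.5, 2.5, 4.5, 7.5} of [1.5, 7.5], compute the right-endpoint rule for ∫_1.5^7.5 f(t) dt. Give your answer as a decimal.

-6765.5

Subinterval widths: 1, 2, 3.
Right endpoints: 2.5, 4.5, 7.5.
f(2.5) = -78.75, f(4.5) = -442.75, f(7.5) = -1933.75.
Sum = Σ Δt_i · f(t_i).
Sum = -6765.5.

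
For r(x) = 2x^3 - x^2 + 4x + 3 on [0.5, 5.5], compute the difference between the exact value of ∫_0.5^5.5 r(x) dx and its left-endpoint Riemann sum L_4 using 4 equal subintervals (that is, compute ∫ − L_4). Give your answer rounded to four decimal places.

179.4271

Exact integral: ∫_0.5^5.5 r(x) dx ≈ 477.083333.
L_4 = 297.65625.
Error ≈ 477.083333 − 297.65625 ≈ 179.4271.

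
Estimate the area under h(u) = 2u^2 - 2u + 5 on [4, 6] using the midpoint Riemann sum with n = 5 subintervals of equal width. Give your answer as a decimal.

Δu = (6 − 4)/5 = 0.4.
Midpoints: 4.2, 4.6, 5, 5.4, 5.8.
h(4.2) = 31.88, h(4.6) = 38.12, h(5) = 45, h(5.4) = 52.52, h(5.8) = 60.68.
Sum = Δu · [h(4.2) + h(4.6) + h(5) + h(5.4) + h(5.8)].
Sum = 91.28.

91.28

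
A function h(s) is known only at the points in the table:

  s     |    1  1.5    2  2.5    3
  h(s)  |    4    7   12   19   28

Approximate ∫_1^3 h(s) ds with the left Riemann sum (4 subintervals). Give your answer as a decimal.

21

Δs = 0.5.
Sum = 0.5·[4 + 7 + 12 + 19] = 21.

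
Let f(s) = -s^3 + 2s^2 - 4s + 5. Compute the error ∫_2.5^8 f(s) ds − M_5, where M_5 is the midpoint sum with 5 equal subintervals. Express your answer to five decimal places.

-7.62552

Exact integral: ∫_2.5^8 f(s) ds ≈ -771.3177083.
M_5 = -763.6921875.
Error ≈ -771.3177083 − (-763.6921875) ≈ -7.62552.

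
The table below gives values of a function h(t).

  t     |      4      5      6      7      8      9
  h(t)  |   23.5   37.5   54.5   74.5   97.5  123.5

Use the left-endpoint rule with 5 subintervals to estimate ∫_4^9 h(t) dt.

Δt = 1.
Sum = 1·[23.5 + 37.5 + 54.5 + 74.5 + 97.5] = 287.5.

287.5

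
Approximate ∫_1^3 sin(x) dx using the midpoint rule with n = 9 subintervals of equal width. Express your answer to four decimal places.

Δx = (3 − 1)/9 = 2/9.
Midpoints: 10/9, 4/3, 14/9, 16/9, 2, 20/9, 22/9, 8/3, 26/9.
f(10/9) ≈ 0.8962, f(4/3) ≈ 0.9719, f(14/9) ≈ 0.9999, f(16/9) ≈ 0.9787, f(2) ≈ 0.9093, f(20/9) ≈ 0.7952, f(22/9) ≈ 0.6420, f(8/3) ≈ 0.4573, f(26/9) ≈ 0.2500.
Sum = Δx · [f(10/9) + f(4/3) + f(14/9) + ...].
Sum ≈ 1.5334.

1.5334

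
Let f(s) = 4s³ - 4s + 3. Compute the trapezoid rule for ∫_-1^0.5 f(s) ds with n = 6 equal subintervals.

Δs = (0.5 − (-1))/6 = 0.25.
f(-1) = 3, f(-0.75) = 4.3125, f(-0.5) = 4.5, f(-0.25) = 3.9375, f(0) = 3, f(0.25) = 2.0625, f(0.5) = 1.5.
T_6 = (Δs/2)·[f(s_0) + 2f(s_1) + ... + 2f(s_{5}) + f(s_6)].
Sum = 5.015625.

5.015625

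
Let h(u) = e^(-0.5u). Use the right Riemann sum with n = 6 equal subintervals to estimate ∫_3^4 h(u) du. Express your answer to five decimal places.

Δu = (4 − 3)/6 = 1/6.
Right endpoints: 19/6, 10/3, 3.5, 11/3, 23/6, 4.
h(19/6) ≈ 0.20529, h(10/3) ≈ 0.18888, h(3.5) ≈ 0.17377, h(11/3) ≈ 0.15988, h(23/6) ≈ 0.14710, h(4) ≈ 0.13534.
Sum = Δu · [h(19/6) + h(10/3) + h(3.5) + ...].
Sum ≈ 0.16838.

0.16838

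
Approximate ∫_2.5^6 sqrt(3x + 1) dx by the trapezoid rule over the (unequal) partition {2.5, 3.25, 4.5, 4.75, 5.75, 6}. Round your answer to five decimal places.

Subinterval widths: 0.75, 1.25, 0.25, 1, 0.25.
f(2.5) ≈ 2.91548, f(3.25) ≈ 3.27872, f(4.5) ≈ 3.80789, f(4.75) ≈ 3.90512, f(5.75) ≈ 4.27200, f(6) ≈ 4.35890.
On each subinterval the trapezoid contributes (Δx_i/2)·[f(x_{i-1}) + f(x_i)].
Sum ≈ 12.88350.

12.88350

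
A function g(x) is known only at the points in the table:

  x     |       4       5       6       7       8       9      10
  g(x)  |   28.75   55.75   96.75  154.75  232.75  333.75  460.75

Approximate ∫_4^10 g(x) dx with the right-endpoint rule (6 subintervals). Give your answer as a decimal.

Δx = 1.
Sum = 1·[55.75 + 96.75 + 154.75 + 232.75 + 333.75 + 460.75] = 1334.5.

1334.5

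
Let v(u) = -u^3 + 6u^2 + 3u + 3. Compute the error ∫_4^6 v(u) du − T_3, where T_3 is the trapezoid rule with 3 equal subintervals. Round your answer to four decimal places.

Exact integral: ∫_4^6 v(u) du = 80.
T_3 ≈ 78.666667.
Error ≈ 80 − 78.666667 ≈ 1.3333.

1.3333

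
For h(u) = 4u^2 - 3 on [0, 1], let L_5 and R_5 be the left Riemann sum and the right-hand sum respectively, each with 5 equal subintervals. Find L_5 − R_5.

-0.8

L_5 = -2.04.
R_5 = -1.24.
L_5 − R_5 = -0.8.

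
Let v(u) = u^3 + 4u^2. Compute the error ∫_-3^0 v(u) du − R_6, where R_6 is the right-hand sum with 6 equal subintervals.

2.3125

Exact integral: ∫_-3^0 v(u) du = 15.75.
R_6 = 13.4375.
Error = 15.75 − 13.4375 = 2.3125.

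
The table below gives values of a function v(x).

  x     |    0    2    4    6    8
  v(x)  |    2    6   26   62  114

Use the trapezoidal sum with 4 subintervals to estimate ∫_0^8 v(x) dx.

304

Δx = 2.
T_4 = (2/2)·[2 + 2·6 + 2·26 + 2·62 + 114] = 304.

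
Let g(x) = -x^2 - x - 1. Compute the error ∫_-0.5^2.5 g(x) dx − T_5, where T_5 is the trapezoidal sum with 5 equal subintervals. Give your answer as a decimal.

Exact integral: ∫_-0.5^2.5 g(x) dx = -11.25.
T_5 = -11.43.
Error = -11.25 − (-11.43) = 0.18.

0.18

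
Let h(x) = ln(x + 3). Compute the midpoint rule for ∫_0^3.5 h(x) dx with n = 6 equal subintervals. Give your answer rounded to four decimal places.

5.3734

Δx = (3.5 − 0)/6 = 7/12.
Midpoints: 7/24, 0.875, 35/24, 49/24, 2.625, 77/24.
h(7/24) ≈ 1.1914, h(0.875) ≈ 1.3545, h(35/24) ≈ 1.4948, h(49/24) ≈ 1.6177, h(2.625) ≈ 1.7272, h(77/24) ≈ 1.8259.
Sum = Δx · [h(7/24) + h(0.875) + h(35/24) + ...].
Sum ≈ 5.3734.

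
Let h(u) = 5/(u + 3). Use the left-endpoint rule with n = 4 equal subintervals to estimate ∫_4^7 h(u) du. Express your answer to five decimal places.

1.86617

Δu = (7 − 4)/4 = 0.75.
Left endpoints: 4, 4.75, 5.5, 6.25.
h(4) = 5/7, h(4.75) = 20/31, h(5.5) = 10/17, h(6.25) = 20/37.
Sum = Δu · [h(4) + h(4.75) + h(5.5) + h(6.25)].
Sum ≈ 1.86617.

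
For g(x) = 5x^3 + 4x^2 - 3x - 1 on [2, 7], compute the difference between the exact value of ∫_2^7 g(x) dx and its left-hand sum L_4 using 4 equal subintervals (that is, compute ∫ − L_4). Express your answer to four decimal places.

1056.9010

Exact integral: ∫_2^7 g(x) dx ≈ 3355.416667.
L_4 = 2298.515625.
Error ≈ 3355.416667 − 2298.515625 ≈ 1056.9010.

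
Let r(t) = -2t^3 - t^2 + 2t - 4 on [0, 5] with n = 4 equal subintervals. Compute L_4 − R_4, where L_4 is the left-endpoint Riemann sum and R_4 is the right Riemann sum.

L_4 = -204.375.
R_4 = -535.625.
L_4 − R_4 = 331.25.

331.25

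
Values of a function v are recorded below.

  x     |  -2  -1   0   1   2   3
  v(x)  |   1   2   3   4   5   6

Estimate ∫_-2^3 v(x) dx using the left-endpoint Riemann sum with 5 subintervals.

Δx = 1.
Sum = 1·[1 + 2 + 3 + 4 + 5] = 15.

15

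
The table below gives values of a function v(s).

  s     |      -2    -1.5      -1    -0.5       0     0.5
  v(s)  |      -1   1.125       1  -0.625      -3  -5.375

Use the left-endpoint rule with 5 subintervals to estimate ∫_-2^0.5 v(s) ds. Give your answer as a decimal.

Δs = 0.5.
Sum = 0.5·[(-1) + 1.125 + 1 + (-0.625) + (-3)] = -1.25.

-1.25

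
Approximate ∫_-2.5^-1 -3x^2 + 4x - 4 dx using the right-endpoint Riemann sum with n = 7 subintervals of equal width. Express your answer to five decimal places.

Δx = (-1 − (-2.5))/7 = 3/14.
Right endpoints: -16/7, -29/14, -13/7, -23/14, -10/7, -17/14, -1.
f(-16/7) = -1412/49, f(-29/14) = -4931/196, f(-13/7) = -1067/49, f(-23/14) = -3659/196, f(-10/7) = -776/49, f(-17/14) = -2603/196, f(-1) = -11.
Sum = Δx · [f(-16/7) + f(-29/14) + f(-13/7) + ...].
Sum ≈ -28.82908.

-28.82908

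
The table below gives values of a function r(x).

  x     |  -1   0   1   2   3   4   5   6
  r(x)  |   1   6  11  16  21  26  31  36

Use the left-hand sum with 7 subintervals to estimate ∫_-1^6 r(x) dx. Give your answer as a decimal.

112

Δx = 1.
Sum = 1·[1 + 6 + 11 + 16 + 21 + 26 + 31] = 112.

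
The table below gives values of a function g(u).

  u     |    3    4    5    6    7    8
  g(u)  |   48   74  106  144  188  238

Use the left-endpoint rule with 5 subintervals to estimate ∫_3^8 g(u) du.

Δu = 1.
Sum = 1·[48 + 74 + 106 + 144 + 188] = 560.

560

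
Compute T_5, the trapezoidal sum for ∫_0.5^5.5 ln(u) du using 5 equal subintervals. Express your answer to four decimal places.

4.5844

Δu = (5.5 − 0.5)/5 = 1.
f(0.5) ≈ -0.6931, f(1.5) ≈ 0.4055, f(2.5) ≈ 0.9163, f(3.5) ≈ 1.2528, f(4.5) ≈ 1.5041, f(5.5) ≈ 1.7047.
T_5 = (Δu/2)·[f(u_0) + 2f(u_1) + ... + 2f(u_{4}) + f(u_5)].
Sum ≈ 4.5844.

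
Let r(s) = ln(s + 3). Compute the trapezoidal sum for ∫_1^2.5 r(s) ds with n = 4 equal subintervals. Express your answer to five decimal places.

Δs = (2.5 − 1)/4 = 0.375.
r(1) ≈ 1.38629, r(1.375) ≈ 1.47591, r(1.75) ≈ 1.55814, r(2.125) ≈ 1.63413, r(2.5) ≈ 1.70475.
T_4 = (Δs/2)·[r(s_0) + 2r(s_1) + 2r(s_2) + 2r(s_3) + r(s_4)].
Sum ≈ 2.33014.

2.33014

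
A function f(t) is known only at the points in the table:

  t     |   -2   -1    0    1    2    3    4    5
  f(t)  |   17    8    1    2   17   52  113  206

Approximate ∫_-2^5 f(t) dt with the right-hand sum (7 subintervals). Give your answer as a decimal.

399

Δt = 1.
Sum = 1·[8 + 1 + 2 + 17 + 52 + 113 + 206] = 399.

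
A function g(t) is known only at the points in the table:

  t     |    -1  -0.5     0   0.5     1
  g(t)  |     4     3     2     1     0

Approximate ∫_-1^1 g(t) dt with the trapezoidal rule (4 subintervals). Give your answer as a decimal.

4

Δt = 0.5.
T_4 = (0.5/2)·[4 + 2·3 + 2·2 + 2·1 + 0] = 4.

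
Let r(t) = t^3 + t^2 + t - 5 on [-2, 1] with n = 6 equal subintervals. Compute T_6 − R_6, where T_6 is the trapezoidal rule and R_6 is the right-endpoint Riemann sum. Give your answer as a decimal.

T_6 = -17.3125.
R_6 = -15.0625.
T_6 − R_6 = -2.25.

-2.25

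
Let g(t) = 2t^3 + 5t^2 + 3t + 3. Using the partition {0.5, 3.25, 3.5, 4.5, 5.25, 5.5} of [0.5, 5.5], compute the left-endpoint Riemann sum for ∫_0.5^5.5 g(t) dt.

547.046875

Subinterval widths: 2.75, 0.25, 1, 0.75, 0.25.
Left endpoints: 0.5, 3.25, 3.5, 4.5, 5.25.
g(0.5) = 6, g(3.25) = 134.21875, g(3.5) = 160.5, g(4.5) = 300, g(5.25) = 445.96875.
Sum = Σ Δt_i · g(t_i).
Sum = 547.046875.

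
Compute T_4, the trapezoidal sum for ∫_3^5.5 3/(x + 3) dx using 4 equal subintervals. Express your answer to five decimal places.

1.04628

Δx = (5.5 − 3)/4 = 0.625.
f(3) = 0.5, f(3.625) = 24/53, f(4.25) = 12/29, f(4.875) = 8/21, f(5.5) = 6/17.
T_4 = (Δx/2)·[f(x_0) + 2f(x_1) + 2f(x_2) + 2f(x_3) + f(x_4)].
Sum ≈ 1.04628.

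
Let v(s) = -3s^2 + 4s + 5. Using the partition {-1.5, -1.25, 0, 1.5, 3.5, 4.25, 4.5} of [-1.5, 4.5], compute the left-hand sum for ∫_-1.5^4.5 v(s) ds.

-13.15625

Subinterval widths: 0.25, 1.25, 1.5, 2, 0.75, 0.25.
Left endpoints: -1.5, -1.25, 0, 1.5, 3.5, 4.25.
v(-1.5) = -7.75, v(-1.25) = -4.6875, v(0) = 5, v(1.5) = 4.25, v(3.5) = -17.75, v(4.25) = -32.1875.
Sum = Σ Δs_i · v(s_i).
Sum = -13.15625.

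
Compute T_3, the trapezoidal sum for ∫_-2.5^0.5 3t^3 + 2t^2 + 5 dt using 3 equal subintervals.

Δt = (0.5 − (-2.5))/3 = 1.
f(-2.5) = -29.375, f(-1.5) = -0.625, f(-0.5) = 5.125, f(0.5) = 5.875.
T_3 = (Δt/2)·[f(t_0) + 2f(t_1) + 2f(t_2) + f(t_3)].
Sum = -7.25.

-7.25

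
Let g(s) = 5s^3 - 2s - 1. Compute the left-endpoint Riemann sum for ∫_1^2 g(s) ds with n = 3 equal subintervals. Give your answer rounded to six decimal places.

9.666667

Δs = (2 − 1)/3 = 1/3.
Left endpoints: 1, 4/3, 5/3.
g(1) = 2, g(4/3) = 221/27, g(5/3) = 508/27.
Sum = Δs · [g(1) + g(4/3) + g(5/3)].
Sum ≈ 9.666667.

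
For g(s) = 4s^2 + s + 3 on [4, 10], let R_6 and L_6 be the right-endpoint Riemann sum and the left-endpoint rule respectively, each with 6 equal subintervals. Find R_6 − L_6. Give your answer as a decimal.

342

R_6 = 1483.
L_6 = 1141.
R_6 − L_6 = 342.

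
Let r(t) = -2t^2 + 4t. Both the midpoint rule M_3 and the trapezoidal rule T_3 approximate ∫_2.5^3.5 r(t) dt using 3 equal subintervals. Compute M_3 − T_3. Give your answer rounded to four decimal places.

M_3 ≈ -6.148148.
T_3 ≈ -6.203704.
M_3 − T_3 ≈ 0.0556.

0.0556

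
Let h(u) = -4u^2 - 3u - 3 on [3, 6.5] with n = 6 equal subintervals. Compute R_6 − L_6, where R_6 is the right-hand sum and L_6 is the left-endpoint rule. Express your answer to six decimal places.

-83.708333

R_6 ≈ -433.18981481.
L_6 ≈ -349.48148148.
R_6 − L_6 ≈ -83.708333.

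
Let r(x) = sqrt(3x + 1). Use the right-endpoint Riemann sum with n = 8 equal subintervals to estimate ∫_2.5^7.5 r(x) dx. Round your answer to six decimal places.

Δx = (7.5 − 2.5)/8 = 0.625.
Right endpoints: 3.125, 3.75, 4.375, 5, 5.625, 6.25, 6.875, 7.5.
r(3.125) ≈ 3.221025, r(3.75) ≈ 3.500000, r(4.375) ≈ 3.758324, r(5) ≈ 4.000000, r(5.625) ≈ 4.227884, r(6.25) ≈ 4.444097, r(6.875) ≈ 4.650269, r(7.5) ≈ 4.847680.
Sum = Δx · [r(3.125) + r(3.75) + r(4.375) + ...].
Sum ≈ 20.405799.

20.405799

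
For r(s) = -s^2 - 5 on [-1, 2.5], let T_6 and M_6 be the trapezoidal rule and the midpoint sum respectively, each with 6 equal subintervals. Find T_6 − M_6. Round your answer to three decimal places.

-0.298

T_6 ≈ -23.24016.
M_6 ≈ -22.94242.
T_6 − M_6 ≈ -0.298.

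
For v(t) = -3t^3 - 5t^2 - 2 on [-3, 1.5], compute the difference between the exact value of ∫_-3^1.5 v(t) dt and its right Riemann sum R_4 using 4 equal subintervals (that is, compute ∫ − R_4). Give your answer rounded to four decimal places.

Exact integral: ∫_-3^1.5 v(t) dt = -2.671875.
R_4 ≈ -33.284180.
Error ≈ -2.671875 − (-33.284180) ≈ 30.6123.

30.6123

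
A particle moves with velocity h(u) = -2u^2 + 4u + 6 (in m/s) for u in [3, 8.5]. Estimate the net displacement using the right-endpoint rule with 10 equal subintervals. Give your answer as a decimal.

-261.20875

Δu = (8.5 − 3)/10 = 0.55.
Right endpoints: 3.55, 4.1, 4.65, 5.2, 5.75, 6.3, 6.85, 7.4, 7.95, 8.5.
h(3.55) = -5.005, h(4.1) = -11.22, h(4.65) = -18.645, h(5.2) = -27.28, h(5.75) = -37.125, h(6.3) = -48.18, h(6.85) = -60.445, h(7.4) = -73.92, h(7.95) = -88.605, h(8.5) = -104.5.
Sum = Δu · [h(3.55) + h(4.1) + h(4.65) + ...].
Sum = -261.20875.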